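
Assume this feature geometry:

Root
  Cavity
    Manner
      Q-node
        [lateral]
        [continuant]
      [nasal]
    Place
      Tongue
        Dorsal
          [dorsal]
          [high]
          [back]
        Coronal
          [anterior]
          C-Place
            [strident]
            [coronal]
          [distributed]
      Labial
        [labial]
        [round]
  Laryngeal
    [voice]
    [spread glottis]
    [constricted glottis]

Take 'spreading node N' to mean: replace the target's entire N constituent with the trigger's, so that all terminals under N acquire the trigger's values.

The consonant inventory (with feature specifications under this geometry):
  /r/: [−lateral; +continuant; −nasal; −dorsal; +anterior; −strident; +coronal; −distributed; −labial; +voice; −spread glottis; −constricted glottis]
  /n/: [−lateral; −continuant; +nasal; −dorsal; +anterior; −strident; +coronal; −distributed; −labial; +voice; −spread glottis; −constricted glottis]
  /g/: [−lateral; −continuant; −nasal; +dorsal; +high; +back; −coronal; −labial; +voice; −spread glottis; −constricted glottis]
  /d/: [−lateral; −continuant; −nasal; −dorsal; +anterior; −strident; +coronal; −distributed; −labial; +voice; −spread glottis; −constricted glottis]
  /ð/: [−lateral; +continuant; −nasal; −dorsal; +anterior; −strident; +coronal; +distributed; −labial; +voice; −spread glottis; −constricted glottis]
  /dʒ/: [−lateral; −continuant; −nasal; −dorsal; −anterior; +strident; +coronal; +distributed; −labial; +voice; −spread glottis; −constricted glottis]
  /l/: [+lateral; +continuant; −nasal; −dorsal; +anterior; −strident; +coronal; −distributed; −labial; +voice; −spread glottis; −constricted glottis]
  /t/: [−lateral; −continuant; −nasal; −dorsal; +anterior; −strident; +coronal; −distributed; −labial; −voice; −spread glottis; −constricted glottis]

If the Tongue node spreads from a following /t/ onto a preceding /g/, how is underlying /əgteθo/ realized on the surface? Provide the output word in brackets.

[ədteθo]

Tongue immediately or transitively dominates [dorsal], [high], [back], [anterior], [strident], [coronal], [distributed].
After delinking /g/'s Tongue and linking /t/'s, the affected terminals become [−dorsal], [+anterior], [−strident], [+coronal], [−distributed]; [lateral], [continuant], [nasal], … (outside Tongue) are retained from /g/.
The resulting bundle matches /d/ in the inventory; substituting it for /g/ gives [ədteθo].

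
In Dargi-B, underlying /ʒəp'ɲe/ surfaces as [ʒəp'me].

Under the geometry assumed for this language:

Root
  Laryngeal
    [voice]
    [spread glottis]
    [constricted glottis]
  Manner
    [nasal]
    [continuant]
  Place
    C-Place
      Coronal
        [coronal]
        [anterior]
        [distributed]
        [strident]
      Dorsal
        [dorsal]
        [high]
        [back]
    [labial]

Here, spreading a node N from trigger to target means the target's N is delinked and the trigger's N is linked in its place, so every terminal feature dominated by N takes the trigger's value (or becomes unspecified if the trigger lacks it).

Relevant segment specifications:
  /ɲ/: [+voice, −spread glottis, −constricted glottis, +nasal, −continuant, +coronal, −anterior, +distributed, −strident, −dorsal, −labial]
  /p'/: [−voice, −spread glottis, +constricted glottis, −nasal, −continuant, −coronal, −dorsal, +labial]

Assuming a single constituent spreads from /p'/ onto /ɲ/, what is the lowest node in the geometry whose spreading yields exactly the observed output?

/ɲ/ and [m] differ in [labial], [coronal], [anterior], [distributed], [strident]; every other specified feature is identical.
Tracing each changed feature up the tree, the paths first meet at Place; any lower node misses at least one of them.
If Place spreads, every terminal under it takes /p'/'s value, producing [m] as observed.
Since [constricted glottis], [voice] are preserved even though /p'/ disagrees there, no node above Place spread.

Place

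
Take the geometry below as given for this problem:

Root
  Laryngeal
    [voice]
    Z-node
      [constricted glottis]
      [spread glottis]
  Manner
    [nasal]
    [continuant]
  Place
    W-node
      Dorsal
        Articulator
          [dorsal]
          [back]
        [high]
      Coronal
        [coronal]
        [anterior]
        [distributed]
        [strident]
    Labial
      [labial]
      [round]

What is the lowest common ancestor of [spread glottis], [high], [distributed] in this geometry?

[spread glottis] is immediately dominated by Z-node.
[high] is immediately dominated by Dorsal.
[distributed] is immediately dominated by Coronal.
Root is the lowest common ancestor — every listed feature sits under it, and no single subconstituent of Root covers them all.

Root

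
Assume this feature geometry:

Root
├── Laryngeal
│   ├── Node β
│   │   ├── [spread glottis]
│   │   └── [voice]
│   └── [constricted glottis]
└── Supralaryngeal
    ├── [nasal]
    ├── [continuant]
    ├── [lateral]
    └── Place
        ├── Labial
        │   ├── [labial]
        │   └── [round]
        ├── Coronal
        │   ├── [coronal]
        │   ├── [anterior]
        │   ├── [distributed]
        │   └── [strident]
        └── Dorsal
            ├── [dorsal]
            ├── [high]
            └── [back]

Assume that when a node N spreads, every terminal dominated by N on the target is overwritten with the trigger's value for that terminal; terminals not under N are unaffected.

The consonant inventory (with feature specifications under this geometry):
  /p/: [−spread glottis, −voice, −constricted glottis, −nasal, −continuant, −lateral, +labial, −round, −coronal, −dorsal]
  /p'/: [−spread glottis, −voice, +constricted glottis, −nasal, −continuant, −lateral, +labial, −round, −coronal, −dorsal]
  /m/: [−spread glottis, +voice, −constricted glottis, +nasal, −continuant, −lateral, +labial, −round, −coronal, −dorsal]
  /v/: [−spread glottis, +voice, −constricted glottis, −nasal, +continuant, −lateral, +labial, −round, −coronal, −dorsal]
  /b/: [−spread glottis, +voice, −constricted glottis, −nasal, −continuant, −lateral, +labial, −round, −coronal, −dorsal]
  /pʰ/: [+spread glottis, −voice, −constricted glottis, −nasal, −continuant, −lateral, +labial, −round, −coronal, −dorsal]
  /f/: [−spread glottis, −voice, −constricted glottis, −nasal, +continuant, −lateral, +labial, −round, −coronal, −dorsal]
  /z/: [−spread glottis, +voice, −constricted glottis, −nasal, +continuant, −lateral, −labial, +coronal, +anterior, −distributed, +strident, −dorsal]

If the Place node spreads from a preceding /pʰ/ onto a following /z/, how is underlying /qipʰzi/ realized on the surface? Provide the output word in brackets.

[qipʰvi]

The Place node dominates the terminals [labial], [round], [coronal], [anterior], [distributed], [strident], [dorsal], [high], [back].
After delinking /z/'s Place and linking /pʰ/'s, the affected terminals become [+labial], [−round], [−coronal], [−dorsal]; [spread glottis], [voice], [constricted glottis], … (outside Place) are retained from /z/.
Among the inventory, only /v/ has exactly this specification, giving the surface form [qipʰvi].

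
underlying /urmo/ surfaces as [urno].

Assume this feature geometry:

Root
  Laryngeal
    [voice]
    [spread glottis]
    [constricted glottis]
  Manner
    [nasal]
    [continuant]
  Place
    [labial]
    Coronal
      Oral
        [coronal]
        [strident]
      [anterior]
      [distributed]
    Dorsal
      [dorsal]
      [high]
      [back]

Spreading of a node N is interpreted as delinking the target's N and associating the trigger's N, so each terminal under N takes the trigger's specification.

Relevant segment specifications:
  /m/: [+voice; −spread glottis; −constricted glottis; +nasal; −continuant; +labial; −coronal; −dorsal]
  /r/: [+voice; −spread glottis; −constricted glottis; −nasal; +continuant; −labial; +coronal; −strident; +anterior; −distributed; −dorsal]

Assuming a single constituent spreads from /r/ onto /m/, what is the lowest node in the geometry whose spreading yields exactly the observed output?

The alternation /m/ → [n] changes [labial], [coronal], [anterior], [distributed], [strident] and nothing else.
In this geometry the lowest node dominating all of them is Place: every daughter of Place dominates only a proper subset, so no lower node suffices.
Delinking /m/'s Place and associating /r/'s Place gives precisely the feature bundle of [n].
Had Root spread, [continuant], [nasal] would have taken /r/'s values; they stay as in /m/, confirming the spreading constituent is exactly Place.

Place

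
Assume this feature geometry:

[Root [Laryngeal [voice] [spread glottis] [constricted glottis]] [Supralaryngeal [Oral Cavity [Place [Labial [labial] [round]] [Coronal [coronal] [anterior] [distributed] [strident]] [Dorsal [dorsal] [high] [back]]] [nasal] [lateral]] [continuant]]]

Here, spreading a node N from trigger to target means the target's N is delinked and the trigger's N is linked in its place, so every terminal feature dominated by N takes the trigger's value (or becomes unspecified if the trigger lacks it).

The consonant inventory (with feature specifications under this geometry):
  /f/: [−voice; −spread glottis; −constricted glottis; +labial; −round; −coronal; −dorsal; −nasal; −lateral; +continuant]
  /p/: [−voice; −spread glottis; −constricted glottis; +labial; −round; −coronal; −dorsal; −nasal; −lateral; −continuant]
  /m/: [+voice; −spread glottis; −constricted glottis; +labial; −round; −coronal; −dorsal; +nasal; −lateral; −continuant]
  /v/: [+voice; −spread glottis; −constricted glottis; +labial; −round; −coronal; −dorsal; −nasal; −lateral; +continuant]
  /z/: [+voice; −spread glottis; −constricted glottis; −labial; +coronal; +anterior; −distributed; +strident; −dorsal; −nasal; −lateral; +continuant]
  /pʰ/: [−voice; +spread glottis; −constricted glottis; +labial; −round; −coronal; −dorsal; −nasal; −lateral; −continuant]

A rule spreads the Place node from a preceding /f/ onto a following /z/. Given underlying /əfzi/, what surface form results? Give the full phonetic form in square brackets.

The Place node dominates the terminals [labial], [round], [coronal], [anterior], [distributed], [strident], [dorsal], [high], [back].
Spreading Place from /f/ onto /z/ replaces those values with /f/'s: [+labial], [−round], [−coronal], [−dorsal]. Features outside Place ([voice], [spread glottis], [constricted glottis], …) stay as in /z/.
This feature bundle is that of [v], so /əfzi/ surfaces as [əfvi].

[əfvi]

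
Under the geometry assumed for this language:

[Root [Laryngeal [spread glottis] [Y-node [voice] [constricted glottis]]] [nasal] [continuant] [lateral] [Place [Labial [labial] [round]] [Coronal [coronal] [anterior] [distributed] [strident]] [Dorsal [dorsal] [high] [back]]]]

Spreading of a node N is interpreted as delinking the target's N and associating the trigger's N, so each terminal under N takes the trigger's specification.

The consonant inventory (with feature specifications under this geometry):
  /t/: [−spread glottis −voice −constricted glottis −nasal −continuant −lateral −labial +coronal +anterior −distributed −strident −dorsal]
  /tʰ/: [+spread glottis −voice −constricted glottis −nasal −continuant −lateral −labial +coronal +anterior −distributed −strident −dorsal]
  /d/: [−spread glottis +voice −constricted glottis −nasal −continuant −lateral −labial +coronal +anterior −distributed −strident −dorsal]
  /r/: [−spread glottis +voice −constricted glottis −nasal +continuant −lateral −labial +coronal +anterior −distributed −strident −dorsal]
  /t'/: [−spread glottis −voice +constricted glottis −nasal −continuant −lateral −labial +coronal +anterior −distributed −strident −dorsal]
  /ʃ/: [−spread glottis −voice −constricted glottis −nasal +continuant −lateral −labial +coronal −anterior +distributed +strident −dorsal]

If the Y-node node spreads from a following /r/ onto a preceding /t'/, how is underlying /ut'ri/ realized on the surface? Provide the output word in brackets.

Y-node immediately or transitively dominates [voice], [constricted glottis].
Spreading Y-node from /r/ onto /t'/ replaces those values with /r/'s: [+voice], [−constricted glottis]. Features outside Y-node ([spread glottis], [nasal], [continuant], …) stay as in /t'/.
The resulting bundle matches /d/ in the inventory; substituting it for /t'/ gives [udri].

[udri]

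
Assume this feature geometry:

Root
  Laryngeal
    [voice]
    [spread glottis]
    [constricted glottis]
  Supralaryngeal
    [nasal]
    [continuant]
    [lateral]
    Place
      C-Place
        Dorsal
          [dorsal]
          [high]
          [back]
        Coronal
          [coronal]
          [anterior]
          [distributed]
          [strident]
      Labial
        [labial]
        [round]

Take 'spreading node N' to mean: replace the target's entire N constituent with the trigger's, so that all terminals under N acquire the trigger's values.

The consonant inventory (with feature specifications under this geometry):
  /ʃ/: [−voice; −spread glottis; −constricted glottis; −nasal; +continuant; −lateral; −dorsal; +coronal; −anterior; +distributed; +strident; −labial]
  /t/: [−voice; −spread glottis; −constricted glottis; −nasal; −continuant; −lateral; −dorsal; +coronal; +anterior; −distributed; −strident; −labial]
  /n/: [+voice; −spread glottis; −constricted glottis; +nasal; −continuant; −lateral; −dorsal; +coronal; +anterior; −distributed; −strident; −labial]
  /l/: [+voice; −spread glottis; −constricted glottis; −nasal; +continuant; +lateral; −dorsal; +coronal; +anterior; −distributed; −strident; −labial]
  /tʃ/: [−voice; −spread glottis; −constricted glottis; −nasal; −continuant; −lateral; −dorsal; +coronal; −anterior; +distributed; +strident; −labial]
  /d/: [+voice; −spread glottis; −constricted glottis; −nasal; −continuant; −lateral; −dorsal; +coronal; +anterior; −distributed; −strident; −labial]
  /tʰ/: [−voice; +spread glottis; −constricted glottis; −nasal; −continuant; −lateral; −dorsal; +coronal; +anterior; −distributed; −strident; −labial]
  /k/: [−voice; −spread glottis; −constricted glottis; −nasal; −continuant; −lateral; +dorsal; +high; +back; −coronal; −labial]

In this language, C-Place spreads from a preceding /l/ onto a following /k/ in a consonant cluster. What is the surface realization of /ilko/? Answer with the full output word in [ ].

The C-Place node dominates the terminals [dorsal], [high], [back], [coronal], [anterior], [distributed], [strident].
Spreading C-Place from /l/ onto /k/ replaces those values with /l/'s: [−dorsal], [+coronal], [+anterior], [−distributed], [−strident]. Features outside C-Place ([voice], [spread glottis], [constricted glottis], …) stay as in /k/.
The resulting bundle matches /t/ in the inventory; substituting it for /k/ gives [ilto].

[ilto]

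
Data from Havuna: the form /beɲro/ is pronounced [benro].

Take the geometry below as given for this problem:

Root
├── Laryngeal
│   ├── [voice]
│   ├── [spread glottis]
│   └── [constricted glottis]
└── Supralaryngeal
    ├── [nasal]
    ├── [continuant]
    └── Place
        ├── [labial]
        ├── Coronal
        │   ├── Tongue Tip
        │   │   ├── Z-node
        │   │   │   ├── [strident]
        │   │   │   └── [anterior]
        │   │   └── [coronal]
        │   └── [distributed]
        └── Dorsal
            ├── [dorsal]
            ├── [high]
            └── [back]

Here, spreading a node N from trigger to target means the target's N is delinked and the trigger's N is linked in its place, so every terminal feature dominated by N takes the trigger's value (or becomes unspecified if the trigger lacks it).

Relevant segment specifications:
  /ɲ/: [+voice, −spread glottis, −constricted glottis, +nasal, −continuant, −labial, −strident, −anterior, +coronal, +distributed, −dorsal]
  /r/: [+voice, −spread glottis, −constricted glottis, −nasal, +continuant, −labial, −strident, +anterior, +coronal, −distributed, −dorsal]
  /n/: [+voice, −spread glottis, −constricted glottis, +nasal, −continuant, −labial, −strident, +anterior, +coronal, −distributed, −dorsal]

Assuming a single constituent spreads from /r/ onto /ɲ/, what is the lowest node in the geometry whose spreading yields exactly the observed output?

Feature comparison: [anterior], [distributed] differ between /ɲ/ and [n]; the remaining terminals match.
Tracing each changed feature up the tree, the paths first meet at Coronal; any lower node misses at least one of them.
Spreading Coronal from /r/ overwrites each of those terminals with /r/'s values, yielding exactly [n].
Features on which the two segments disagree outside Coronal, such as [continuant], [nasal], are unchanged — nothing dominating them spread, and Coronal is the minimal sufficient constituent.

Coronal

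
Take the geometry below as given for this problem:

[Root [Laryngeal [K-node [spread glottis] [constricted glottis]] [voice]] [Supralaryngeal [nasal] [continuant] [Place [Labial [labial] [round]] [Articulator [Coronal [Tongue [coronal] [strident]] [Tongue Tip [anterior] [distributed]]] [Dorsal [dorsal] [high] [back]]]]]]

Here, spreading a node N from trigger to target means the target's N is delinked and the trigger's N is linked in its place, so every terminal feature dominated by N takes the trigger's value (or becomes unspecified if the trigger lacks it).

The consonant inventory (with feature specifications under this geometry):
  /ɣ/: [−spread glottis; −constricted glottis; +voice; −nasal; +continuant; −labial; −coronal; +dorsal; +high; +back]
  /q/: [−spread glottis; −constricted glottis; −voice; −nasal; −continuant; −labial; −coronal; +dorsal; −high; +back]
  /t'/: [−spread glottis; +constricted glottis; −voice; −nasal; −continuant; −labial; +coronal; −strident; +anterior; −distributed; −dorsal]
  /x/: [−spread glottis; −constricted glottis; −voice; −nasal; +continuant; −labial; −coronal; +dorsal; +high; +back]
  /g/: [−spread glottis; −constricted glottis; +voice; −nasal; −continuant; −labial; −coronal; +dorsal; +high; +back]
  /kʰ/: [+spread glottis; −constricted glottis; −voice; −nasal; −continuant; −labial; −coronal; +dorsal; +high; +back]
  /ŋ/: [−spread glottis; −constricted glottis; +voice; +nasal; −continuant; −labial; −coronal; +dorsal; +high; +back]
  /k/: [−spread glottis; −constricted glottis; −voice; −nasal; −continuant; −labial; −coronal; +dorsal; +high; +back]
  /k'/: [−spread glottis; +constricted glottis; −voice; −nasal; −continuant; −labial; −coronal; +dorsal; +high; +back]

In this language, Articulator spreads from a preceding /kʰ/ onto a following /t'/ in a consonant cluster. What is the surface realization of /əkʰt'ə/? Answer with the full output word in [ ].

[əkʰk'ə]

Articulator immediately or transitively dominates [coronal], [strident], [anterior], [distributed], [dorsal], [high], [back].
After delinking /t'/'s Articulator and linking /kʰ/'s, the affected terminals become [−coronal], [+dorsal], [+high], [+back]; [spread glottis], [constricted glottis], [voice], … (outside Articulator) are retained from /t'/.
The resulting bundle matches /k'/ in the inventory; substituting it for /t'/ gives [əkʰk'ə].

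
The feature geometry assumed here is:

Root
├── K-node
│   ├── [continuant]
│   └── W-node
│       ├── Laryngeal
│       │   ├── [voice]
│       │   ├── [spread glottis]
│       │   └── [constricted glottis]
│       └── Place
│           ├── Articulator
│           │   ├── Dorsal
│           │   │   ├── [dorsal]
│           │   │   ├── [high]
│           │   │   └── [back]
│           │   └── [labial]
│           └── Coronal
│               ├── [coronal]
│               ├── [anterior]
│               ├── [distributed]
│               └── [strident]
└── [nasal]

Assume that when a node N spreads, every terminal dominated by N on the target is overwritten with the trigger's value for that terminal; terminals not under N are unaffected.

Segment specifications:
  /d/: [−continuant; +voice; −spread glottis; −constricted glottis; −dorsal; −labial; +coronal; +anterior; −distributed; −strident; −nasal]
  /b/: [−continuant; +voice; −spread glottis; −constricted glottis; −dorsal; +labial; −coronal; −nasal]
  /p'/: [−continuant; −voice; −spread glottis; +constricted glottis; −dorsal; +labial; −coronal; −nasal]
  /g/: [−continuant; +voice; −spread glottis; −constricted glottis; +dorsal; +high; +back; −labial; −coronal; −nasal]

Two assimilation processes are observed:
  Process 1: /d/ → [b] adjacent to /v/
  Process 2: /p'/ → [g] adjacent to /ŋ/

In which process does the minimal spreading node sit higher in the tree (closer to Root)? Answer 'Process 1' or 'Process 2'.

In Process 1, [labial], [coronal], [anterior], [distributed], [strident] change, so the minimal spreading node is Place at depth 3.
Process 2: the features that change are [voice], [constricted glottis], [labial], [dorsal], [high], [back]; the minimal node is W-node (depth 2).
Depth 2 < depth 3; Process 2 involves the structurally higher constituent W-node.

Process 2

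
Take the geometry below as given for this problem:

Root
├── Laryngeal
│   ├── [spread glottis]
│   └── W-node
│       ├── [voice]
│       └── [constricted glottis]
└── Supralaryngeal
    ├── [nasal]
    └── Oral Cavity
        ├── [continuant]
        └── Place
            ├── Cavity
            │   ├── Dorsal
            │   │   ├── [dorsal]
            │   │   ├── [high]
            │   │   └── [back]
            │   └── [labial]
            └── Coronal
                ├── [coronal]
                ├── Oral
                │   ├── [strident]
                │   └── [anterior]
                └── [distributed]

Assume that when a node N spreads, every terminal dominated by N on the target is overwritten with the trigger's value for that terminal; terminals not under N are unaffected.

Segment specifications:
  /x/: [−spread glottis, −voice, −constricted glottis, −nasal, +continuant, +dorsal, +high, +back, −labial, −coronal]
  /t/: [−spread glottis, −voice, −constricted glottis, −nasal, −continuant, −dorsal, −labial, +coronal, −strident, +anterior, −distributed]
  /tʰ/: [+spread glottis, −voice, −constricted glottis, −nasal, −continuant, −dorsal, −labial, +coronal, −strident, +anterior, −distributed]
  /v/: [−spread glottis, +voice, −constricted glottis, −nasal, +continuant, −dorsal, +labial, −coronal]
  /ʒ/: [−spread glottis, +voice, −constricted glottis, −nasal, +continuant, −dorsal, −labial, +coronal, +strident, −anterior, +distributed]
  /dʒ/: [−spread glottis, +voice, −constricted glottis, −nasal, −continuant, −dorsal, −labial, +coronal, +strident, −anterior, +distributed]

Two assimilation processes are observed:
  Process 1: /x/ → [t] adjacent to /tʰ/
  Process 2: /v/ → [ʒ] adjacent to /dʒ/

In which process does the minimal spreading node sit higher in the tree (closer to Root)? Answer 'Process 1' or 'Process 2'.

Process 1 alters [continuant], [coronal], [anterior], [distributed], [strident], [dorsal], [high], [back]; the lowest common ancestor is Oral Cavity (depth 2 from Root).
Process 2: the features that change are [labial], [coronal], [anterior], [distributed], [strident]; the minimal node is Place (depth 3).
Oral Cavity is closer to Root than Place, so Process 1 spreads the higher node.

Process 1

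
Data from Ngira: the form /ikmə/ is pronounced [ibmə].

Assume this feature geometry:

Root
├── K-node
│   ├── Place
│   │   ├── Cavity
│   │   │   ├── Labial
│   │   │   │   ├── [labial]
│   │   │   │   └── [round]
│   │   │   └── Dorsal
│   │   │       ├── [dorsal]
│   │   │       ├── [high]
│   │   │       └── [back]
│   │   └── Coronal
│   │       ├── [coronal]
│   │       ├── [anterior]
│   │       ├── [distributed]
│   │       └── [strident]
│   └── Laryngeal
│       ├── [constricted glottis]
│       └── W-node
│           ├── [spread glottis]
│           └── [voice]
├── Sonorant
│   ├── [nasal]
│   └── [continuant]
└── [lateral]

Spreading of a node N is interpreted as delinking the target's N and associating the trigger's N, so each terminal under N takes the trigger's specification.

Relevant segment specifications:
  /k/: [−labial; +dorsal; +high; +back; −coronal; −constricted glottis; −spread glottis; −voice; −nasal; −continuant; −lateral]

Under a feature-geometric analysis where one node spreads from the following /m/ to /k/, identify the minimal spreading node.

/k/ and [b] differ in [voice], [labial], [round], [dorsal], [high], [back]; every other specified feature is identical.
In this geometry the lowest node dominating all of them is K-node: every daughter of K-node dominates only a proper subset, so no lower node suffices.
Spreading K-node from /m/ overwrites each of those terminals with /m/'s values, yielding exactly [b].
Since [nasal] is preserved even though /m/ disagrees there, no node above K-node spread.

K-node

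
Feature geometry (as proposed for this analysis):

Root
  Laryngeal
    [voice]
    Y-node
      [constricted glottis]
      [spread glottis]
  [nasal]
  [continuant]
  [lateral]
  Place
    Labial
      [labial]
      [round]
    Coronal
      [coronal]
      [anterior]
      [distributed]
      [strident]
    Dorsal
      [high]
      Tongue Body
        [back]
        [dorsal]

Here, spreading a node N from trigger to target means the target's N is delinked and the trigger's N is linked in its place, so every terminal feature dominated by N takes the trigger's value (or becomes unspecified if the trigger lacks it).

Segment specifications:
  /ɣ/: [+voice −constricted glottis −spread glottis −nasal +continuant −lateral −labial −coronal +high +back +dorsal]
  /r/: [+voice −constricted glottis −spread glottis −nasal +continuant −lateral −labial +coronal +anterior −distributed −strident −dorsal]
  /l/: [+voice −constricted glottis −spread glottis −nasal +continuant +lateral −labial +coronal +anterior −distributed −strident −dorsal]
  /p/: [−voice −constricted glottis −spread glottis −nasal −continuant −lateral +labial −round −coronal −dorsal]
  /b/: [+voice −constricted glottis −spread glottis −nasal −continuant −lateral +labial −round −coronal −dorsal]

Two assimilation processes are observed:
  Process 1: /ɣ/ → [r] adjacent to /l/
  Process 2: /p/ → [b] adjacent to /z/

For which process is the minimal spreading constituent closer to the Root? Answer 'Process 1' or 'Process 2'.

Process 1: the features that change are [coronal], [anterior], [distributed], [strident], [dorsal], [high], [back]; the minimal node is Place (depth 1).
In Process 2, [voice] changes, so the minimal spreading node is [voice] at depth 2.
Place (depth 1) sits above [voice] (depth 2), making Process 1 the one with the higher spreading node.

Process 1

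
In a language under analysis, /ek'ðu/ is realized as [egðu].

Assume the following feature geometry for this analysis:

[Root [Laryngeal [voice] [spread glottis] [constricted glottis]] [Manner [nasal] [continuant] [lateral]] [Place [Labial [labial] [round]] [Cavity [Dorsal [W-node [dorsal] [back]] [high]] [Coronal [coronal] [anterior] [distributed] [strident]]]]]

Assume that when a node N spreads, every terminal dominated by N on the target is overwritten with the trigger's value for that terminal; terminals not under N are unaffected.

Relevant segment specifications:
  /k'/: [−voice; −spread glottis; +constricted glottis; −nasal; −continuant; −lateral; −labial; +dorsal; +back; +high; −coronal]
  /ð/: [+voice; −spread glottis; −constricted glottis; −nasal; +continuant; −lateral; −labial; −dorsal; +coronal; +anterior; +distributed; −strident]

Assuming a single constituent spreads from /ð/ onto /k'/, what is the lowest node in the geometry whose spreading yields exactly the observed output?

Laryngeal

Feature comparison: [voice], [constricted glottis] differ between /k'/ and [g]; the remaining terminals match.
Tracing each changed feature up the tree, the paths first meet at Laryngeal; any lower node misses at least one of them.
If Laryngeal spreads, every terminal under it takes /ð/'s value, producing [g] as observed.
[coronal], [continuant] — on which /ð/ differs from /k'/ — are unchanged, so Root cannot have spread; the constituent is no larger than Laryngeal.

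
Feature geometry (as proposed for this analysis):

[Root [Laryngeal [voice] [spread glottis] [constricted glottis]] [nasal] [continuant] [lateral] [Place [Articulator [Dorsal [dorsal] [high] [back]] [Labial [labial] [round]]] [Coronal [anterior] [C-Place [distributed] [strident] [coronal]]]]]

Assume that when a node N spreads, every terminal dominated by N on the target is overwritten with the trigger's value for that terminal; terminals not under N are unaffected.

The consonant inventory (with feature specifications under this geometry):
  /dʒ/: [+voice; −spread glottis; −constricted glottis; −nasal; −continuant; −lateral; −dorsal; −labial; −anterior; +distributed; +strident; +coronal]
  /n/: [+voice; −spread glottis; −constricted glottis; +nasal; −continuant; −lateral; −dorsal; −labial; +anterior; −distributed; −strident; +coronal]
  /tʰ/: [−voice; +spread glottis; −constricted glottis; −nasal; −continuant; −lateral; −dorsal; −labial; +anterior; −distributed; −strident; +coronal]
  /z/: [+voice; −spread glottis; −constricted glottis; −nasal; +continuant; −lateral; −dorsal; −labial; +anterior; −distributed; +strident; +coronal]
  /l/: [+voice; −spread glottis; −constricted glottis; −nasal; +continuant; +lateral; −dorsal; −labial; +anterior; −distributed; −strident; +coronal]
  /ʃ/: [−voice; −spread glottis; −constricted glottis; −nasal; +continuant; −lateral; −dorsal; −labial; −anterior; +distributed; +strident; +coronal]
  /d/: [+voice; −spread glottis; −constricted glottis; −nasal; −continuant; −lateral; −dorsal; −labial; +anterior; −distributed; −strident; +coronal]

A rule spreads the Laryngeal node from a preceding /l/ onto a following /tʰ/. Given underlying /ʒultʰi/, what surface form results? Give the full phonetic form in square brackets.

Terminals under Laryngeal in this geometry: [voice], [spread glottis], [constricted glottis].
The target acquires /l/'s values for everything under Laryngeal — [+voice], [−spread glottis], [−constricted glottis] — while keeping its own [nasal], [continuant], [lateral], ….
The resulting bundle matches /d/ in the inventory; substituting it for /tʰ/ gives [ʒuldi].

[ʒuldi]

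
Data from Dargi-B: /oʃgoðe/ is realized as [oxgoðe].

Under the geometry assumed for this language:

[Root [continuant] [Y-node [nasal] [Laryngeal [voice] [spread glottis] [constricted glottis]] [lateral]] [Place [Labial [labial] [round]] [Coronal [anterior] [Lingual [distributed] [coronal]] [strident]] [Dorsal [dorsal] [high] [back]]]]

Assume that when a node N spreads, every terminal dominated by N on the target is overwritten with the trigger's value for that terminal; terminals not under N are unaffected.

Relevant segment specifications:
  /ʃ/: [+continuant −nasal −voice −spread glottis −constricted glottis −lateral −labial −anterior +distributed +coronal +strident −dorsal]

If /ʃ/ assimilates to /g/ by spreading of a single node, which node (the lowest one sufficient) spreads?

Place

The alternation /ʃ/ → [x] changes [coronal], [anterior], [distributed], [strident], [dorsal], [high], [back] and nothing else.
In this geometry the lowest node dominating all of them is Place: every daughter of Place dominates only a proper subset, so no lower node suffices.
Delinking /ʃ/'s Place and associating /g/'s Place gives precisely the feature bundle of [x].
Had Root spread, [continuant], [voice] would have taken /g/'s values; they stay as in /ʃ/, confirming the spreading constituent is exactly Place.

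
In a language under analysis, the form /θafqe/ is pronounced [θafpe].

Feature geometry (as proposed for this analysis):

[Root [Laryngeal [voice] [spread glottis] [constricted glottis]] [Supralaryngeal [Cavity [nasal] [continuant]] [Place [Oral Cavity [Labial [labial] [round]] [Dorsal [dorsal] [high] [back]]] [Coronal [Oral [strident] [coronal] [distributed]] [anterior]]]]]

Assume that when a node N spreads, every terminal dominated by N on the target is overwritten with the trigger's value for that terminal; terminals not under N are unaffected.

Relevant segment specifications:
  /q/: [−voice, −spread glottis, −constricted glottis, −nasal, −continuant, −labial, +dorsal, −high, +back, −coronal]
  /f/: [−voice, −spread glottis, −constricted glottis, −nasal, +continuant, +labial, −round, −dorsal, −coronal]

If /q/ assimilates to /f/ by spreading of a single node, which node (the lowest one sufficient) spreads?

Comparing /q/ with its surface form [p], the features that change are [labial], [round], [dorsal], [high], [back].
These terminals are all dominated by Oral Cavity, and no proper subconstituent of Oral Cavity covers them all; Oral Cavity is their lowest common ancestor.
Spreading Oral Cavity from /f/ overwrites each of those terminals with /f/'s values, yielding exactly [p].
[continuant] stays as in /q/ although /f/ differs there, so no node dominating it spread; among the remaining candidates Oral Cavity is the lowest that derives the output.

Oral Cavity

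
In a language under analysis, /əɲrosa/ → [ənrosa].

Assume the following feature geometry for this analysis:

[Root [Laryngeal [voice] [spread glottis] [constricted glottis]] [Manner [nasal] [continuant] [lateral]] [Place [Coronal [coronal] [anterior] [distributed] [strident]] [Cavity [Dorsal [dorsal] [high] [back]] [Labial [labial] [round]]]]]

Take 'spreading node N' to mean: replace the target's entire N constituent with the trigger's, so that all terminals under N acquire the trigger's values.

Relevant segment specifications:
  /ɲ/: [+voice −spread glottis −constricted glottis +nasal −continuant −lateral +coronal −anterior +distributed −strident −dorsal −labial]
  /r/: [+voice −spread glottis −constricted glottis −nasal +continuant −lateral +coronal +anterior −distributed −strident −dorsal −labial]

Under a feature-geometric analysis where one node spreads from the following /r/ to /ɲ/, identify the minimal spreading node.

Coronal

Feature comparison: [anterior], [distributed] differ between /ɲ/ and [n]; the remaining terminals match.
These terminals are all dominated by Coronal, and no proper subconstituent of Coronal covers them all; Coronal is their lowest common ancestor.
If Coronal spreads, every terminal under it takes /r/'s value, producing [n] as observed.
Features on which the two segments disagree outside Coronal, such as [continuant], [nasal], are unchanged — nothing dominating them spread, and Coronal is the minimal sufficient constituent.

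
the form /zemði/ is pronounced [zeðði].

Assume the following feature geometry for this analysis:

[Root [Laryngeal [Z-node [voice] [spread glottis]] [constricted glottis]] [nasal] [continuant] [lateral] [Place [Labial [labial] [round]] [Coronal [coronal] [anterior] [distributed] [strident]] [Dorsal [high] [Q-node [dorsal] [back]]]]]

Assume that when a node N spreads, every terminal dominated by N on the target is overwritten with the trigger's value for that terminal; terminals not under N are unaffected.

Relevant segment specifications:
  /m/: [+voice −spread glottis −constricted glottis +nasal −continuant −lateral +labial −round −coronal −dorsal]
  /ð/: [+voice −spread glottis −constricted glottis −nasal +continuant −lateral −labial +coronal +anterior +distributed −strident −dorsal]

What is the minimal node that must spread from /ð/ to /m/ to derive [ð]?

Root

The alternation /m/ → [ð] changes [nasal], [continuant], [labial], [round], [coronal], [anterior], [distributed], [strident] and nothing else.
In this geometry the lowest node dominating all of them is Root: every daughter of Root dominates only a proper subset, so no lower node suffices.
If Root spreads, every terminal under it takes /ð/'s value, producing [ð] as observed.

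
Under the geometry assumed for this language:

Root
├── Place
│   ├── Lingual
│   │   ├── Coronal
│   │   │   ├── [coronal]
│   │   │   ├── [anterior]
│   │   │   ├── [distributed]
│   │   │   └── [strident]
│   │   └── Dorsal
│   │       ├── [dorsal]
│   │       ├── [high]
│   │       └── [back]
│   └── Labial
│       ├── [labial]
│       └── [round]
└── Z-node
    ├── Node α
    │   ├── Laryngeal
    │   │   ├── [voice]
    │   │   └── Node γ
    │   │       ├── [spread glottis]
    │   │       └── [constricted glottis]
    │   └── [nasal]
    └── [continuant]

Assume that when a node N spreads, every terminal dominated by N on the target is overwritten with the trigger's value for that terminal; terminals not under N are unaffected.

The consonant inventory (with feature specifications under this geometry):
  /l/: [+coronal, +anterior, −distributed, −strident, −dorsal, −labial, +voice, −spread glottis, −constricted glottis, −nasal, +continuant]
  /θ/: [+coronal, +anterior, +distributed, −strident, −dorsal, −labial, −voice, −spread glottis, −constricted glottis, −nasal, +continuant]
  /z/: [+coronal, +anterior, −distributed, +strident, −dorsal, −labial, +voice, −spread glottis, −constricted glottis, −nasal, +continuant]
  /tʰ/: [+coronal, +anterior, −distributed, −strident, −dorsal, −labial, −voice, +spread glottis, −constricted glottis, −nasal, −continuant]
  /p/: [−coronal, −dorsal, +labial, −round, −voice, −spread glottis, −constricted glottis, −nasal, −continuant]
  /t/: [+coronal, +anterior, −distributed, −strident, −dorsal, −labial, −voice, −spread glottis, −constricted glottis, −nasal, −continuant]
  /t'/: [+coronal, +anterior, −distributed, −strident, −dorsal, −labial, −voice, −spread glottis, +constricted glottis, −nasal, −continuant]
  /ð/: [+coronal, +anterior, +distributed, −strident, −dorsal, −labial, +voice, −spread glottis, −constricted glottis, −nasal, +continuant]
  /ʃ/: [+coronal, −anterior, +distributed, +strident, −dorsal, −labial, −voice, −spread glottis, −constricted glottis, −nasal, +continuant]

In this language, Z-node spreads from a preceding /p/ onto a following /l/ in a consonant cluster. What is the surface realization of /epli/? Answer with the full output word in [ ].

[epti]

Terminals under Z-node in this geometry: [voice], [spread glottis], [constricted glottis], [nasal], [continuant].
The target acquires /p/'s values for everything under Z-node — [−voice], [−spread glottis], [−constricted glottis], [−nasal], [−continuant] — while keeping its own [coronal], [anterior], [distributed], ….
Among the inventory, only /t/ has exactly this specification, giving the surface form [epti].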